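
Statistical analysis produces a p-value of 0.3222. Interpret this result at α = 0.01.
Since p = 0.3222 > α = 0.01, fail to reject H₀.
There is insufficient evidence to reject the null hypothesis; the result is not statistically significant at the 0.01 level.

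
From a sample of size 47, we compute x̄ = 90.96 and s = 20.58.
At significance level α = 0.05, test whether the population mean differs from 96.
One-sample t-test:
H₀: μ = 96
H₁: μ ≠ 96
df = n - 1 = 46
t = (x̄ - μ₀) / (s/√n) = (90.96 - 96) / (20.58/√47) = -1.679
p-value = 0.0999

Since p-value > α = 0.05, we fail to reject H₀.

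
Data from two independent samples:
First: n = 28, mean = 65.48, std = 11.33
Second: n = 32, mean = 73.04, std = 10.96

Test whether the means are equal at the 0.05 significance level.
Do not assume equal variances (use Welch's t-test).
Welch's two-sample t-test:
H₀: μ₁ = μ₂
H₁: μ₁ ≠ μ₂
s₁²/n₁ = 11.33²/28 = 4.5846,  s₂²/n₂ = 10.96²/32 = 3.7538
SE = √(s₁²/n₁ + s₂²/n₂) = √(4.5846 + 3.7538) = 2.8876
df (Welch-Satterthwaite) = (s₁²/n₁ + s₂²/n₂)² / [(s₁²/n₁)²/(n₁-1) + (s₂²/n₂)²/(n₂-1)] ≈ 56.39
t = (x̄₁ - x̄₂) / SE = (65.48 - 73.04) / 2.8876 = -7.56 / 2.8876 = -2.618
p-value = 0.0113

Since p-value < α = 0.05, we reject H₀.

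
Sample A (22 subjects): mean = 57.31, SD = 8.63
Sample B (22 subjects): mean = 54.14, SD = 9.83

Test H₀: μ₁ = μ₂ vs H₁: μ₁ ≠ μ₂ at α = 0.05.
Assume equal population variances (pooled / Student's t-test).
Student's two-sample t-test (equal variances):
H₀: μ₁ = μ₂
H₁: μ₁ ≠ μ₂
df = n₁ + n₂ - 2 = 42
Pooled variance s_p² = [(n₁-1)s₁² + (n₂-1)s₂²] / (n₁ + n₂ - 2) = [(21)(8.63²) + (21)(9.83²)] / 42 = 85.5529
SE = √(s_p²(1/n₁ + 1/n₂)) = √(85.5529 × (1/22 + 1/22)) = 2.7888
t = (x̄₁ - x̄₂) / SE = (57.31 - 54.14) / 2.7888 = 3.17 / 2.7888 = 1.137
p-value = 0.2621

Since p-value > α = 0.05, we fail to reject H₀.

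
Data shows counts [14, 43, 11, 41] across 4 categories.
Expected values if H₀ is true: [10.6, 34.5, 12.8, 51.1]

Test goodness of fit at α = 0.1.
Chi-square goodness of fit test:
H₀: observed counts match expected distribution
H₁: observed counts differ from expected distribution
df = k - 1 = 3
χ² = Σ(O - E)²/E
   = (14 - 10.6)²/10.6 + (43 - 34.5)²/34.5 + (11 - 12.8)²/12.8 + (41 - 51.1)²/51.1
   = 1.091 + 2.094 + 0.253 + 1.996
   = 5.43
p-value = 0.1426

Since p-value > α = 0.1, we fail to reject H₀.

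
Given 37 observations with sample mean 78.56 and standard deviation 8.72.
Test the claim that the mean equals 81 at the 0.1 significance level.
One-sample t-test:
H₀: μ = 81
H₁: μ ≠ 81
df = n - 1 = 36
t = (x̄ - μ₀) / (s/√n) = (78.56 - 81) / (8.72/√37) = -1.702
p-value = 0.0974

Since p-value < α = 0.1, we reject H₀.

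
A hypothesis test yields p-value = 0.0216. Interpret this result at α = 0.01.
Since p = 0.0216 > α = 0.01, fail to reject H₀.
There is insufficient evidence to reject the null hypothesis; the result is not statistically significant at the 0.01 level.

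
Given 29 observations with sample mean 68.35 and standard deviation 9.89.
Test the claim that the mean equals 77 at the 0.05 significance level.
One-sample t-test:
H₀: μ = 77
H₁: μ ≠ 77
df = n - 1 = 28
t = (x̄ - μ₀) / (s/√n) = (68.35 - 77) / (9.89/√29) = -4.710
p-value = 0.0001

Since p-value < α = 0.05, we reject H₀.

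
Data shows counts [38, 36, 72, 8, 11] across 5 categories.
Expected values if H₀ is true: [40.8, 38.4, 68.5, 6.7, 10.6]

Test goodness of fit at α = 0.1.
Chi-square goodness of fit test:
H₀: observed counts match expected distribution
H₁: observed counts differ from expected distribution
df = k - 1 = 4
χ² = Σ(O - E)²/E
   = (38 - 40.8)²/40.8 + (36 - 38.4)²/38.4 + (72 - 68.5)²/68.5 + (8 - 6.7)²/6.7 + (11 - 10.6)²/10.6
   = 0.192 + 0.150 + 0.179 + 0.252 + 0.015
   = 0.79
p-value = 0.9400

Since p-value > α = 0.1, we fail to reject H₀.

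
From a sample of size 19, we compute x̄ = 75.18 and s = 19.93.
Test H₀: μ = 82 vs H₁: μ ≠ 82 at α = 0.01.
One-sample t-test:
H₀: μ = 82
H₁: μ ≠ 82
df = n - 1 = 18
t = (x̄ - μ₀) / (s/√n) = (75.18 - 82) / (19.93/√19) = -1.492
p-value = 0.1531

Since p-value > α = 0.01, we fail to reject H₀.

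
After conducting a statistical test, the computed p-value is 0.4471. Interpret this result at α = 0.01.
Since p = 0.4471 > α = 0.01, fail to reject H₀.
There is insufficient evidence to reject the null hypothesis; the result is not statistically significant at the 0.01 level.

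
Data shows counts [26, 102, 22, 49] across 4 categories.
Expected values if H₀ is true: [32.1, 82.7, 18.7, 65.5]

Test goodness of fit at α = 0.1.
Chi-square goodness of fit test:
H₀: observed counts match expected distribution
H₁: observed counts differ from expected distribution
df = k - 1 = 3
χ² = Σ(O - E)²/E
   = (26 - 32.1)²/32.1 + (102 - 82.7)²/82.7 + (22 - 18.7)²/18.7 + (49 - 65.5)²/65.5
   = 1.159 + 4.504 + 0.582 + 4.156
   = 10.40
p-value = 0.0154

Since p-value < α = 0.1, we reject H₀.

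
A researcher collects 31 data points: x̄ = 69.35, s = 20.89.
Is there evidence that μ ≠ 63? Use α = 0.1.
One-sample t-test:
H₀: μ = 63
H₁: μ ≠ 63
df = n - 1 = 30
t = (x̄ - μ₀) / (s/√n) = (69.35 - 63) / (20.89/√31) = 1.692
p-value = 0.1009

Since p-value > α = 0.1, we fail to reject H₀.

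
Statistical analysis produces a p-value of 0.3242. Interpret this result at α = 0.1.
Since p = 0.3242 > α = 0.1, fail to reject H₀.
There is insufficient evidence to reject the null hypothesis; the result is not statistically significant at the 0.1 level.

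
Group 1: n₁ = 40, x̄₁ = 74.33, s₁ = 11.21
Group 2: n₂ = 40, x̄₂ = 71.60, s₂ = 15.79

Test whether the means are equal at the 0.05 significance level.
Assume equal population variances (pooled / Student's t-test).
Student's two-sample t-test (equal variances):
H₀: μ₁ = μ₂
H₁: μ₁ ≠ μ₂
df = n₁ + n₂ - 2 = 78
Pooled variance s_p² = [(n₁-1)s₁² + (n₂-1)s₂²] / (n₁ + n₂ - 2) = [(39)(11.21²) + (39)(15.79²)] / 78 = 187.4941
SE = √(s_p²(1/n₁ + 1/n₂)) = √(187.4941 × (1/40 + 1/40)) = 3.0618
t = (x̄₁ - x̄₂) / SE = (74.33 - 71.60) / 3.0618 = 2.73 / 3.0618 = 0.892
p-value = 0.3753

Since p-value > α = 0.05, we fail to reject H₀.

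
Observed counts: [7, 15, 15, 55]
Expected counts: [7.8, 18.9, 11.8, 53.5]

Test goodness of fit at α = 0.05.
Chi-square goodness of fit test:
H₀: observed counts match expected distribution
H₁: observed counts differ from expected distribution
df = k - 1 = 3
χ² = Σ(O - E)²/E
   = (7 - 7.8)²/7.8 + (15 - 18.9)²/18.9 + (15 - 11.8)²/11.8 + (55 - 53.5)²/53.5
   = 0.082 + 0.805 + 0.868 + 0.042
   = 1.80
p-value = 0.6157

Since p-value > α = 0.05, we fail to reject H₀.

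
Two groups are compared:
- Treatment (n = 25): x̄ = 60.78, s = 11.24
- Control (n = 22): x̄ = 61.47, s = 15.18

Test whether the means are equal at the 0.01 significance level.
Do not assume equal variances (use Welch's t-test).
Welch's two-sample t-test:
H₀: μ₁ = μ₂
H₁: μ₁ ≠ μ₂
s₁²/n₁ = 11.24²/25 = 5.0535,  s₂²/n₂ = 15.18²/22 = 10.4742
SE = √(s₁²/n₁ + s₂²/n₂) = √(5.0535 + 10.4742) = 3.9405
df (Welch-Satterthwaite) = (s₁²/n₁ + s₂²/n₂)² / [(s₁²/n₁)²/(n₁-1) + (s₂²/n₂)²/(n₂-1)] ≈ 38.34
t = (x̄₁ - x̄₂) / SE = (60.78 - 61.47) / 3.9405 = -0.69 / 3.9405 = -0.175
p-value = 0.8619

Since p-value > α = 0.01, we fail to reject H₀.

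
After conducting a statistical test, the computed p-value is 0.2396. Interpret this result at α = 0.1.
Since p = 0.2396 > α = 0.1, fail to reject H₀.
There is insufficient evidence to reject the null hypothesis; the result is not statistically significant at the 0.1 level.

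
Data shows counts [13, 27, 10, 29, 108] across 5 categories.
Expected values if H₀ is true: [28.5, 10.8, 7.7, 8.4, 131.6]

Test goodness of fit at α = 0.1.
Chi-square goodness of fit test:
H₀: observed counts match expected distribution
H₁: observed counts differ from expected distribution
df = k - 1 = 4
χ² = Σ(O - E)²/E
   = (13 - 28.5)²/28.5 + (27 - 10.8)²/10.8 + (10 - 7.7)²/7.7 + (29 - 8.4)²/8.4 + (108 - 131.6)²/131.6
   = 8.430 + 24.300 + 0.687 + 50.519 + 4.232
   = 88.17
p-value < 0.0001

Since p-value < α = 0.1, we reject H₀.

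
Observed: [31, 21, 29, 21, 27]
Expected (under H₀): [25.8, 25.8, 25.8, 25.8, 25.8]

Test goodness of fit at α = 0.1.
Chi-square goodness of fit test:
H₀: observed counts match expected distribution
H₁: observed counts differ from expected distribution
df = k - 1 = 4
χ² = Σ(O - E)²/E
   = (31 - 25.8)²/25.8 + (21 - 25.8)²/25.8 + (29 - 25.8)²/25.8 + (21 - 25.8)²/25.8 + (27 - 25.8)²/25.8
   = 1.048 + 0.893 + 0.397 + 0.893 + 0.056
   = 3.29
p-value = 0.5110

Since p-value > α = 0.1, we fail to reject H₀.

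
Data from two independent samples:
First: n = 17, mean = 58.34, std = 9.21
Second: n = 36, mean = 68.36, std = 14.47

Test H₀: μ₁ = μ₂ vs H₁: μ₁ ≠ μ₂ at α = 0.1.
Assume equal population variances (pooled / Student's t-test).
Student's two-sample t-test (equal variances):
H₀: μ₁ = μ₂
H₁: μ₁ ≠ μ₂
df = n₁ + n₂ - 2 = 51
Pooled variance s_p² = [(n₁-1)s₁² + (n₂-1)s₂²] / (n₁ + n₂ - 2) = [(16)(9.21²) + (35)(14.47²)] / 51 = 170.3043
SE = √(s_p²(1/n₁ + 1/n₂)) = √(170.3043 × (1/17 + 1/36)) = 3.8404
t = (x̄₁ - x̄₂) / SE = (58.34 - 68.36) / 3.8404 = -10.02 / 3.8404 = -2.609
p-value = 0.0119

Since p-value < α = 0.1, we reject H₀.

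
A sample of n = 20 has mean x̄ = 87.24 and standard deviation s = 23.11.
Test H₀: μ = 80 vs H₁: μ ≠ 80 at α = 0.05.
One-sample t-test:
H₀: μ = 80
H₁: μ ≠ 80
df = n - 1 = 19
t = (x̄ - μ₀) / (s/√n) = (87.24 - 80) / (23.11/√20) = 1.401
p-value = 0.1773

Since p-value > α = 0.05, we fail to reject H₀.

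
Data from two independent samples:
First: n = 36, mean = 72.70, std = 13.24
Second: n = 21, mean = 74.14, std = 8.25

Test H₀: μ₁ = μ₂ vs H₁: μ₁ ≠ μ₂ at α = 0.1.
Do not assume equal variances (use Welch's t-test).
Welch's two-sample t-test:
H₀: μ₁ = μ₂
H₁: μ₁ ≠ μ₂
s₁²/n₁ = 13.24²/36 = 4.8694,  s₂²/n₂ = 8.25²/21 = 3.2411
SE = √(s₁²/n₁ + s₂²/n₂) = √(4.8694 + 3.2411) = 2.8479
df (Welch-Satterthwaite) = (s₁²/n₁ + s₂²/n₂)² / [(s₁²/n₁)²/(n₁-1) + (s₂²/n₂)²/(n₂-1)] ≈ 54.69
t = (x̄₁ - x̄₂) / SE = (72.70 - 74.14) / 2.8479 = -1.44 / 2.8479 = -0.506
p-value = 0.6151

Since p-value > α = 0.1, we fail to reject H₀.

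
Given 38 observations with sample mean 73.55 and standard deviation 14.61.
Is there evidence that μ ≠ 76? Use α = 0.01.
One-sample t-test:
H₀: μ = 76
H₁: μ ≠ 76
df = n - 1 = 37
t = (x̄ - μ₀) / (s/√n) = (73.55 - 76) / (14.61/√38) = -1.034
p-value = 0.3080

Since p-value > α = 0.01, we fail to reject H₀.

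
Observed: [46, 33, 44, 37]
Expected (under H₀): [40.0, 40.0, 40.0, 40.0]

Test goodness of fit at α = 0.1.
Chi-square goodness of fit test:
H₀: observed counts match expected distribution
H₁: observed counts differ from expected distribution
df = k - 1 = 3
χ² = Σ(O - E)²/E
   = (46 - 40.0)²/40.0 + (33 - 40.0)²/40.0 + (44 - 40.0)²/40.0 + (37 - 40.0)²/40.0
   = 0.900 + 1.225 + 0.400 + 0.225
   = 2.75
p-value = 0.4318

Since p-value > α = 0.1, we fail to reject H₀.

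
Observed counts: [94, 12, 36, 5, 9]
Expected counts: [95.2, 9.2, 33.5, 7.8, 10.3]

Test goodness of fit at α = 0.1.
Chi-square goodness of fit test:
H₀: observed counts match expected distribution
H₁: observed counts differ from expected distribution
df = k - 1 = 4
χ² = Σ(O - E)²/E
   = (94 - 95.2)²/95.2 + (12 - 9.2)²/9.2 + (36 - 33.5)²/33.5 + (5 - 7.8)²/7.8 + (9 - 10.3)²/10.3
   = 0.015 + 0.852 + 0.187 + 1.005 + 0.164
   = 2.22
p-value = 0.6948

Since p-value > α = 0.1, we fail to reject H₀.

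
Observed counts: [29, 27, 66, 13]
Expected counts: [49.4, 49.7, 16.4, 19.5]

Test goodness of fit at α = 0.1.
Chi-square goodness of fit test:
H₀: observed counts match expected distribution
H₁: observed counts differ from expected distribution
df = k - 1 = 3
χ² = Σ(O - E)²/E
   = (29 - 49.4)²/49.4 + (27 - 49.7)²/49.7 + (66 - 16.4)²/16.4 + (13 - 19.5)²/19.5
   = 8.424 + 10.368 + 150.010 + 2.167
   = 170.97
p-value < 0.0001

Since p-value < α = 0.1, we reject H₀.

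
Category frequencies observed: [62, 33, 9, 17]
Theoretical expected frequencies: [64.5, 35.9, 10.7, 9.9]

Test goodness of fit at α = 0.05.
Chi-square goodness of fit test:
H₀: observed counts match expected distribution
H₁: observed counts differ from expected distribution
df = k - 1 = 3
χ² = Σ(O - E)²/E
   = (62 - 64.5)²/64.5 + (33 - 35.9)²/35.9 + (9 - 10.7)²/10.7 + (17 - 9.9)²/9.9
   = 0.097 + 0.234 + 0.270 + 5.092
   = 5.69
p-value = 0.1275

Since p-value > α = 0.05, we fail to reject H₀.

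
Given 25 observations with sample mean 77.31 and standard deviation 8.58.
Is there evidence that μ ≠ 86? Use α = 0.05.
One-sample t-test:
H₀: μ = 86
H₁: μ ≠ 86
df = n - 1 = 24
t = (x̄ - μ₀) / (s/√n) = (77.31 - 86) / (8.58/√25) = -5.064
p-value < 0.0001

Since p-value < α = 0.05, we reject H₀.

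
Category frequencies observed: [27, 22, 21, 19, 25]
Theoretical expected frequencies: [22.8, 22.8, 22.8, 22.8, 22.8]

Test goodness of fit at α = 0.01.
Chi-square goodness of fit test:
H₀: observed counts match expected distribution
H₁: observed counts differ from expected distribution
df = k - 1 = 4
χ² = Σ(O - E)²/E
   = (27 - 22.8)²/22.8 + (22 - 22.8)²/22.8 + (21 - 22.8)²/22.8 + (19 - 22.8)²/22.8 + (25 - 22.8)²/22.8
   = 0.774 + 0.028 + 0.142 + 0.633 + 0.212
   = 1.79
p-value = 0.7744

Since p-value > α = 0.01, we fail to reject H₀.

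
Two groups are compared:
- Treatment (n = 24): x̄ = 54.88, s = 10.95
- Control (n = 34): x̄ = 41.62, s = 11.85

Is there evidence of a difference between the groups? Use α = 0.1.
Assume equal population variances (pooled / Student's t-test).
Student's two-sample t-test (equal variances):
H₀: μ₁ = μ₂
H₁: μ₁ ≠ μ₂
df = n₁ + n₂ - 2 = 56
Pooled variance s_p² = [(n₁-1)s₁² + (n₂-1)s₂²] / (n₁ + n₂ - 2) = [(23)(10.95²) + (33)(11.85²)] / 56 = 131.9946
SE = √(s_p²(1/n₁ + 1/n₂)) = √(131.9946 × (1/24 + 1/34)) = 3.0630
t = (x̄₁ - x̄₂) / SE = (54.88 - 41.62) / 3.0630 = 13.26 / 3.0630 = 4.329
p-value = 0.0001

Since p-value < α = 0.1, we reject H₀.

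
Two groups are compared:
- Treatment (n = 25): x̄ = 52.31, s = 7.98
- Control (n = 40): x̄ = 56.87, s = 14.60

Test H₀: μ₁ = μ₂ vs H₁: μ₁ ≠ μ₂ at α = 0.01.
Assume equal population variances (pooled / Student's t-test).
Student's two-sample t-test (equal variances):
H₀: μ₁ = μ₂
H₁: μ₁ ≠ μ₂
df = n₁ + n₂ - 2 = 63
Pooled variance s_p² = [(n₁-1)s₁² + (n₂-1)s₂²] / (n₁ + n₂ - 2) = [(24)(7.98²) + (39)(14.60²)] / 63 = 156.2154
SE = √(s_p²(1/n₁ + 1/n₂)) = √(156.2154 × (1/25 + 1/40)) = 3.1865
t = (x̄₁ - x̄₂) / SE = (52.31 - 56.87) / 3.1865 = -4.56 / 3.1865 = -1.431
p-value = 0.1574

Since p-value > α = 0.01, we fail to reject H₀.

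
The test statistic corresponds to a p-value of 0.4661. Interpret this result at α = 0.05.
Since p = 0.4661 > α = 0.05, fail to reject H₀.
There is insufficient evidence to reject the null hypothesis; the result is not statistically significant at the 0.05 level.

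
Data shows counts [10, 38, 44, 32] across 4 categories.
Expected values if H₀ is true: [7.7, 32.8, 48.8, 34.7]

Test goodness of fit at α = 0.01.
Chi-square goodness of fit test:
H₀: observed counts match expected distribution
H₁: observed counts differ from expected distribution
df = k - 1 = 3
χ² = Σ(O - E)²/E
   = (10 - 7.7)²/7.7 + (38 - 32.8)²/32.8 + (44 - 48.8)²/48.8 + (32 - 34.7)²/34.7
   = 0.687 + 0.824 + 0.472 + 0.210
   = 2.19
p-value = 0.5332

Since p-value > α = 0.01, we fail to reject H₀.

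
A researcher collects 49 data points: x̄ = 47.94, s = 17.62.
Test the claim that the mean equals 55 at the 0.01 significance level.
One-sample t-test:
H₀: μ = 55
H₁: μ ≠ 55
df = n - 1 = 48
t = (x̄ - μ₀) / (s/√n) = (47.94 - 55) / (17.62/√49) = -2.805
p-value = 0.0072

Since p-value < α = 0.01, we reject H₀.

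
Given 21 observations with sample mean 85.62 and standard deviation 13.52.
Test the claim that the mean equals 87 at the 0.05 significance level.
One-sample t-test:
H₀: μ = 87
H₁: μ ≠ 87
df = n - 1 = 20
t = (x̄ - μ₀) / (s/√n) = (85.62 - 87) / (13.52/√21) = -0.468
p-value = 0.6450

Since p-value > α = 0.05, we fail to reject H₀.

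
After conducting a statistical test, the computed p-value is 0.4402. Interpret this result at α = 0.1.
Since p = 0.4402 > α = 0.1, fail to reject H₀.
There is insufficient evidence to reject the null hypothesis; the result is not statistically significant at the 0.1 level.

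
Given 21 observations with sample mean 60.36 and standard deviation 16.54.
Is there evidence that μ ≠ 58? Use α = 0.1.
One-sample t-test:
H₀: μ = 58
H₁: μ ≠ 58
df = n - 1 = 20
t = (x̄ - μ₀) / (s/√n) = (60.36 - 58) / (16.54/√21) = 0.654
p-value = 0.5206

Since p-value > α = 0.1, we fail to reject H₀.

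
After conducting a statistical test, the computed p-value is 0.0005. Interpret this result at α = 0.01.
Since p = 0.0005 < α = 0.01, reject H₀.
There is sufficient evidence to reject the null hypothesis; the result is statistically significant at the 0.01 level.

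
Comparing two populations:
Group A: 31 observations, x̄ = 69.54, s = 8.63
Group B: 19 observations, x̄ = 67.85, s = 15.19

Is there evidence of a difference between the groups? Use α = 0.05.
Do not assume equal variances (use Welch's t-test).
Welch's two-sample t-test:
H₀: μ₁ = μ₂
H₁: μ₁ ≠ μ₂
s₁²/n₁ = 8.63²/31 = 2.4025,  s₂²/n₂ = 15.19²/19 = 12.1440
SE = √(s₁²/n₁ + s₂²/n₂) = √(2.4025 + 12.1440) = 3.8140
df (Welch-Satterthwaite) = (s₁²/n₁ + s₂²/n₂)² / [(s₁²/n₁)²/(n₁-1) + (s₂²/n₂)²/(n₂-1)] ≈ 25.23
t = (x̄₁ - x̄₂) / SE = (69.54 - 67.85) / 3.8140 = 1.69 / 3.8140 = 0.443
p-value = 0.6615

Since p-value > α = 0.05, we fail to reject H₀.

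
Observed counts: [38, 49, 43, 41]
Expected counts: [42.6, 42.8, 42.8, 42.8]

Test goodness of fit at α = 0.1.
Chi-square goodness of fit test:
H₀: observed counts match expected distribution
H₁: observed counts differ from expected distribution
df = k - 1 = 3
χ² = Σ(O - E)²/E
   = (38 - 42.6)²/42.6 + (49 - 42.8)²/42.8 + (43 - 42.8)²/42.8 + (41 - 42.8)²/42.8
   = 0.497 + 0.898 + 0.001 + 0.076
   = 1.47
p-value = 0.6889

Since p-value > α = 0.1, we fail to reject H₀.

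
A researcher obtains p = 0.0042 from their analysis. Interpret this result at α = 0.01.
Since p = 0.0042 < α = 0.01, reject H₀.
There is sufficient evidence to reject the null hypothesis; the result is statistically significant at the 0.01 level.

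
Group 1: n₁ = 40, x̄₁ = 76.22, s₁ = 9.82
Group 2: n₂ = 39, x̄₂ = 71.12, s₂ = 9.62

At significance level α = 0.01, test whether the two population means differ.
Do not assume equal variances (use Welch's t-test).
Welch's two-sample t-test:
H₀: μ₁ = μ₂
H₁: μ₁ ≠ μ₂
s₁²/n₁ = 9.82²/40 = 2.4108,  s₂²/n₂ = 9.62²/39 = 2.3729
SE = √(s₁²/n₁ + s₂²/n₂) = √(2.4108 + 2.3729) = 2.1872
df (Welch-Satterthwaite) = (s₁²/n₁ + s₂²/n₂)² / [(s₁²/n₁)²/(n₁-1) + (s₂²/n₂)²/(n₂-1)] ≈ 77.00
t = (x̄₁ - x̄₂) / SE = (76.22 - 71.12) / 2.1872 = 5.10 / 2.1872 = 2.332
p-value = 0.0223

Since p-value > α = 0.01, we fail to reject H₀.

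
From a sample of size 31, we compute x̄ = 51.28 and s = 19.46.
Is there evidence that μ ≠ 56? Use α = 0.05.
One-sample t-test:
H₀: μ = 56
H₁: μ ≠ 56
df = n - 1 = 30
t = (x̄ - μ₀) / (s/√n) = (51.28 - 56) / (19.46/√31) = -1.350
p-value = 0.1870

Since p-value > α = 0.05, we fail to reject H₀.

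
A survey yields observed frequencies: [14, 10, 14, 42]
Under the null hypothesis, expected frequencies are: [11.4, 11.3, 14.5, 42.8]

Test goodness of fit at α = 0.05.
Chi-square goodness of fit test:
H₀: observed counts match expected distribution
H₁: observed counts differ from expected distribution
df = k - 1 = 3
χ² = Σ(O - E)²/E
   = (14 - 11.4)²/11.4 + (10 - 11.3)²/11.3 + (14 - 14.5)²/14.5 + (42 - 42.8)²/42.8
   = 0.593 + 0.150 + 0.017 + 0.015
   = 0.77
p-value = 0.8555

Since p-value > α = 0.05, we fail to reject H₀.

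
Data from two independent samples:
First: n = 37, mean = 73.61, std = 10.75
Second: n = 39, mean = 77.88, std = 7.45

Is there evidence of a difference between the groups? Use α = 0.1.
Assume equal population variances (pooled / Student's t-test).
Student's two-sample t-test (equal variances):
H₀: μ₁ = μ₂
H₁: μ₁ ≠ μ₂
df = n₁ + n₂ - 2 = 74
Pooled variance s_p² = [(n₁-1)s₁² + (n₂-1)s₂²] / (n₁ + n₂ - 2) = [(36)(10.75²) + (38)(7.45²)] / 74 = 84.7209
SE = √(s_p²(1/n₁ + 1/n₂)) = √(84.7209 × (1/37 + 1/39)) = 2.1124
t = (x̄₁ - x̄₂) / SE = (73.61 - 77.88) / 2.1124 = -4.27 / 2.1124 = -2.021
p-value = 0.0469

Since p-value < α = 0.1, we reject H₀.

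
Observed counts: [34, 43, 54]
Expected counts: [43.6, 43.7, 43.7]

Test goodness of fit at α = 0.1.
Chi-square goodness of fit test:
H₀: observed counts match expected distribution
H₁: observed counts differ from expected distribution
df = k - 1 = 2
χ² = Σ(O - E)²/E
   = (34 - 43.6)²/43.6 + (43 - 43.7)²/43.7 + (54 - 43.7)²/43.7
   = 2.114 + 0.011 + 2.428
   = 4.55
p-value = 0.1027

Since p-value > α = 0.1, we fail to reject H₀.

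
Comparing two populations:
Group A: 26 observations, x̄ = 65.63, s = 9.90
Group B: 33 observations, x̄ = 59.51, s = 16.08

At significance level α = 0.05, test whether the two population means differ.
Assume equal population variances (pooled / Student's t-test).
Student's two-sample t-test (equal variances):
H₀: μ₁ = μ₂
H₁: μ₁ ≠ μ₂
df = n₁ + n₂ - 2 = 57
Pooled variance s_p² = [(n₁-1)s₁² + (n₂-1)s₂²] / (n₁ + n₂ - 2) = [(25)(9.90²) + (32)(16.08²)] / 57 = 188.1469
SE = √(s_p²(1/n₁ + 1/n₂)) = √(188.1469 × (1/26 + 1/33)) = 3.5969
t = (x̄₁ - x̄₂) / SE = (65.63 - 59.51) / 3.5969 = 6.12 / 3.5969 = 1.701
p-value = 0.0943

Since p-value > α = 0.05, we fail to reject H₀.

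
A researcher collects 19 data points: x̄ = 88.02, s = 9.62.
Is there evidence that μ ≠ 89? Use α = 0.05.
One-sample t-test:
H₀: μ = 89
H₁: μ ≠ 89
df = n - 1 = 18
t = (x̄ - μ₀) / (s/√n) = (88.02 - 89) / (9.62/√19) = -0.444
p-value = 0.6623

Since p-value > α = 0.05, we fail to reject H₀.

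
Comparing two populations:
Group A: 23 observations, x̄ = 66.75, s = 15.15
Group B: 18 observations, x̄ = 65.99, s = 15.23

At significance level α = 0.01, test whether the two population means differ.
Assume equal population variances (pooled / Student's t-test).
Student's two-sample t-test (equal variances):
H₀: μ₁ = μ₂
H₁: μ₁ ≠ μ₂
df = n₁ + n₂ - 2 = 39
Pooled variance s_p² = [(n₁-1)s₁² + (n₂-1)s₂²] / (n₁ + n₂ - 2) = [(22)(15.15²) + (17)(15.23²)] / 39 = 230.5819
SE = √(s_p²(1/n₁ + 1/n₂)) = √(230.5819 × (1/23 + 1/18)) = 4.7786
t = (x̄₁ - x̄₂) / SE = (66.75 - 65.99) / 4.7786 = 0.76 / 4.7786 = 0.159
p-value = 0.8745

Since p-value > α = 0.01, we fail to reject H₀.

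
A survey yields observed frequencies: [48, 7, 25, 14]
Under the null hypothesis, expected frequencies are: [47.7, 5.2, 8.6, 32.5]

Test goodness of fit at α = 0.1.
Chi-square goodness of fit test:
H₀: observed counts match expected distribution
H₁: observed counts differ from expected distribution
df = k - 1 = 3
χ² = Σ(O - E)²/E
   = (48 - 47.7)²/47.7 + (7 - 5.2)²/5.2 + (25 - 8.6)²/8.6 + (14 - 32.5)²/32.5
   = 0.002 + 0.623 + 31.274 + 10.531
   = 42.43
p-value < 0.0001

Since p-value < α = 0.1, we reject H₀.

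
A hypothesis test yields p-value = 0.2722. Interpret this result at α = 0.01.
Since p = 0.2722 > α = 0.01, fail to reject H₀.
There is insufficient evidence to reject the null hypothesis; the result is not statistically significant at the 0.01 level.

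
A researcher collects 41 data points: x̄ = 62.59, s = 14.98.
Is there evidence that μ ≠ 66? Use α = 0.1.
One-sample t-test:
H₀: μ = 66
H₁: μ ≠ 66
df = n - 1 = 40
t = (x̄ - μ₀) / (s/√n) = (62.59 - 66) / (14.98/√41) = -1.458
p-value = 0.1528

Since p-value > α = 0.1, we fail to reject H₀.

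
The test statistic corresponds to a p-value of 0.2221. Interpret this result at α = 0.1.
Since p = 0.2221 > α = 0.1, fail to reject H₀.
There is insufficient evidence to reject the null hypothesis; the result is not statistically significant at the 0.1 level.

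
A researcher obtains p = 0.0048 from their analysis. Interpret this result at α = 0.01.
Since p = 0.0048 < α = 0.01, reject H₀.
There is sufficient evidence to reject the null hypothesis; the result is statistically significant at the 0.01 level.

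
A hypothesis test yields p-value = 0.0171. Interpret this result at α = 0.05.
Since p = 0.0171 < α = 0.05, reject H₀.
There is sufficient evidence to reject the null hypothesis; the result is statistically significant at the 0.05 level.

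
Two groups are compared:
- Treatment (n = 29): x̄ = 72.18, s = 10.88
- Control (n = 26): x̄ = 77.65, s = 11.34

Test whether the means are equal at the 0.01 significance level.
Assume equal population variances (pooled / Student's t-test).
Student's two-sample t-test (equal variances):
H₀: μ₁ = μ₂
H₁: μ₁ ≠ μ₂
df = n₁ + n₂ - 2 = 53
Pooled variance s_p² = [(n₁-1)s₁² + (n₂-1)s₂²] / (n₁ + n₂ - 2) = [(28)(10.88²) + (25)(11.34²)] / 53 = 123.1957
SE = √(s_p²(1/n₁ + 1/n₂)) = √(123.1957 × (1/29 + 1/26)) = 2.9977
t = (x̄₁ - x̄₂) / SE = (72.18 - 77.65) / 2.9977 = -5.47 / 2.9977 = -1.825
p-value = 0.0737

Since p-value > α = 0.01, we fail to reject H₀.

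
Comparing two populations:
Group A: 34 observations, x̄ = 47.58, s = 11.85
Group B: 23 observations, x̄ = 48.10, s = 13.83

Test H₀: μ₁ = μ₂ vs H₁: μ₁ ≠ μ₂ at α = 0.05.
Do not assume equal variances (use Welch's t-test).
Welch's two-sample t-test:
H₀: μ₁ = μ₂
H₁: μ₁ ≠ μ₂
s₁²/n₁ = 11.85²/34 = 4.1301,  s₂²/n₂ = 13.83²/23 = 8.3160
SE = √(s₁²/n₁ + s₂²/n₂) = √(4.1301 + 8.3160) = 3.5279
df (Welch-Satterthwaite) = (s₁²/n₁ + s₂²/n₂)² / [(s₁²/n₁)²/(n₁-1) + (s₂²/n₂)²/(n₂-1)] ≈ 42.32
t = (x̄₁ - x̄₂) / SE = (47.58 - 48.10) / 3.5279 = -0.52 / 3.5279 = -0.147
p-value = 0.8835

Since p-value > α = 0.05, we fail to reject H₀.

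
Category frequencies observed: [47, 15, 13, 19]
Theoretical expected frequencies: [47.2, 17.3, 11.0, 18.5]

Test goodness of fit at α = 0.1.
Chi-square goodness of fit test:
H₀: observed counts match expected distribution
H₁: observed counts differ from expected distribution
df = k - 1 = 3
χ² = Σ(O - E)²/E
   = (47 - 47.2)²/47.2 + (15 - 17.3)²/17.3 + (13 - 11.0)²/11.0 + (19 - 18.5)²/18.5
   = 0.001 + 0.306 + 0.364 + 0.014
   = 0.68
p-value = 0.8770

Since p-value > α = 0.1, we fail to reject H₀.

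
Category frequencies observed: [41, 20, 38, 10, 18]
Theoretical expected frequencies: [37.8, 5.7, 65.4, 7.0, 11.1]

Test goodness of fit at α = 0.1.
Chi-square goodness of fit test:
H₀: observed counts match expected distribution
H₁: observed counts differ from expected distribution
df = k - 1 = 4
χ² = Σ(O - E)²/E
   = (41 - 37.8)²/37.8 + (20 - 5.7)²/5.7 + (38 - 65.4)²/65.4 + (10 - 7.0)²/7.0 + (18 - 11.1)²/11.1
   = 0.271 + 35.875 + 11.480 + 1.286 + 4.289
   = 53.20
p-value < 0.0001

Since p-value < α = 0.1, we reject H₀.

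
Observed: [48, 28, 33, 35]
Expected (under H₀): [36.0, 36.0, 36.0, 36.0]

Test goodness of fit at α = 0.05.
Chi-square goodness of fit test:
H₀: observed counts match expected distribution
H₁: observed counts differ from expected distribution
df = k - 1 = 3
χ² = Σ(O - E)²/E
   = (48 - 36.0)²/36.0 + (28 - 36.0)²/36.0 + (33 - 36.0)²/36.0 + (35 - 36.0)²/36.0
   = 4.000 + 1.778 + 0.250 + 0.028
   = 6.06
p-value = 0.1089

Since p-value > α = 0.05, we fail to reject H₀.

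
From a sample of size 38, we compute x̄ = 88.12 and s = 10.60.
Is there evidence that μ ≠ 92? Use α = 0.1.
One-sample t-test:
H₀: μ = 92
H₁: μ ≠ 92
df = n - 1 = 37
t = (x̄ - μ₀) / (s/√n) = (88.12 - 92) / (10.60/√38) = -2.256
p-value = 0.0300

Since p-value < α = 0.1, we reject H₀.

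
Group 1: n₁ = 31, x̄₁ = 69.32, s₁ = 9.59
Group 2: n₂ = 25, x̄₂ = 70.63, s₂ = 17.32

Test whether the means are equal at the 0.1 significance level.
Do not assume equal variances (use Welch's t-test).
Welch's two-sample t-test:
H₀: μ₁ = μ₂
H₁: μ₁ ≠ μ₂
s₁²/n₁ = 9.59²/31 = 2.9667,  s₂²/n₂ = 17.32²/25 = 11.9993
SE = √(s₁²/n₁ + s₂²/n₂) = √(2.9667 + 11.9993) = 3.8686
df (Welch-Satterthwaite) = (s₁²/n₁ + s₂²/n₂)² / [(s₁²/n₁)²/(n₁-1) + (s₂²/n₂)²/(n₂-1)] ≈ 35.59
t = (x̄₁ - x̄₂) / SE = (69.32 - 70.63) / 3.8686 = -1.31 / 3.8686 = -0.339
p-value = 0.7369

Since p-value > α = 0.1, we fail to reject H₀.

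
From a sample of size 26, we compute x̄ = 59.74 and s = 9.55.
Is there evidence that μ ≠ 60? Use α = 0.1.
One-sample t-test:
H₀: μ = 60
H₁: μ ≠ 60
df = n - 1 = 25
t = (x̄ - μ₀) / (s/√n) = (59.74 - 60) / (9.55/√26) = -0.139
p-value = 0.8907

Since p-value > α = 0.1, we fail to reject H₀.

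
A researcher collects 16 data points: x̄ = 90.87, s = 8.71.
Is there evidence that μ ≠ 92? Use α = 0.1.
One-sample t-test:
H₀: μ = 92
H₁: μ ≠ 92
df = n - 1 = 15
t = (x̄ - μ₀) / (s/√n) = (90.87 - 92) / (8.71/√16) = -0.519
p-value = 0.6114

Since p-value > α = 0.1, we fail to reject H₀.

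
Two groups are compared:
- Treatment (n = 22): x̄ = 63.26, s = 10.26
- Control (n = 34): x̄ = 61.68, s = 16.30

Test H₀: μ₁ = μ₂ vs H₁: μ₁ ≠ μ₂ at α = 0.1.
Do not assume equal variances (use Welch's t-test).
Welch's two-sample t-test:
H₀: μ₁ = μ₂
H₁: μ₁ ≠ μ₂
s₁²/n₁ = 10.26²/22 = 4.7849,  s₂²/n₂ = 16.30²/34 = 7.8144
SE = √(s₁²/n₁ + s₂²/n₂) = √(4.7849 + 7.8144) = 3.5495
df (Welch-Satterthwaite) = (s₁²/n₁ + s₂²/n₂)² / [(s₁²/n₁)²/(n₁-1) + (s₂²/n₂)²/(n₂-1)] ≈ 53.98
t = (x̄₁ - x̄₂) / SE = (63.26 - 61.68) / 3.5495 = 1.58 / 3.5495 = 0.445
p-value = 0.6580

Since p-value > α = 0.1, we fail to reject H₀.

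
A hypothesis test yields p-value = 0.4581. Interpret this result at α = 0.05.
Since p = 0.4581 > α = 0.05, fail to reject H₀.
There is insufficient evidence to reject the null hypothesis; the result is not statistically significant at the 0.05 level.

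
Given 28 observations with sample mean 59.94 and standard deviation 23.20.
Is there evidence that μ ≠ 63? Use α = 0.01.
One-sample t-test:
H₀: μ = 63
H₁: μ ≠ 63
df = n - 1 = 27
t = (x̄ - μ₀) / (s/√n) = (59.94 - 63) / (23.20/√28) = -0.698
p-value = 0.4912

Since p-value > α = 0.01, we fail to reject H₀.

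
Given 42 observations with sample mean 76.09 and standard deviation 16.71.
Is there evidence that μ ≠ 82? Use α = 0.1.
One-sample t-test:
H₀: μ = 82
H₁: μ ≠ 82
df = n - 1 = 41
t = (x̄ - μ₀) / (s/√n) = (76.09 - 82) / (16.71/√42) = -2.292
p-value = 0.0271

Since p-value < α = 0.1, we reject H₀.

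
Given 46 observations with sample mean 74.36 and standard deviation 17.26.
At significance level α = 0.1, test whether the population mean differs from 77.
One-sample t-test:
H₀: μ = 77
H₁: μ ≠ 77
df = n - 1 = 45
t = (x̄ - μ₀) / (s/√n) = (74.36 - 77) / (17.26/√46) = -1.037
p-value = 0.3051

Since p-value > α = 0.1, we fail to reject H₀.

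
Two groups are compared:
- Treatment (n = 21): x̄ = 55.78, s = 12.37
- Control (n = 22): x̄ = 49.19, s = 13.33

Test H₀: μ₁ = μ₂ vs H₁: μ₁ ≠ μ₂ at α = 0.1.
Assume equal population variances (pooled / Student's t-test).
Student's two-sample t-test (equal variances):
H₀: μ₁ = μ₂
H₁: μ₁ ≠ μ₂
df = n₁ + n₂ - 2 = 41
Pooled variance s_p² = [(n₁-1)s₁² + (n₂-1)s₂²] / (n₁ + n₂ - 2) = [(20)(12.37²) + (21)(13.33²)] / 41 = 165.6538
SE = √(s_p²(1/n₁ + 1/n₂)) = √(165.6538 × (1/21 + 1/22)) = 3.9266
t = (x̄₁ - x̄₂) / SE = (55.78 - 49.19) / 3.9266 = 6.59 / 3.9266 = 1.678
p-value = 0.1009

Since p-value > α = 0.1, we fail to reject H₀.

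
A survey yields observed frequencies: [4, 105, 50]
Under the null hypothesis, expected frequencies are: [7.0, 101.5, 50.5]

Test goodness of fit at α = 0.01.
Chi-square goodness of fit test:
H₀: observed counts match expected distribution
H₁: observed counts differ from expected distribution
df = k - 1 = 2
χ² = Σ(O - E)²/E
   = (4 - 7.0)²/7.0 + (105 - 101.5)²/101.5 + (50 - 50.5)²/50.5
   = 1.286 + 0.121 + 0.005
   = 1.41
p-value = 0.4938

Since p-value > α = 0.01, we fail to reject H₀.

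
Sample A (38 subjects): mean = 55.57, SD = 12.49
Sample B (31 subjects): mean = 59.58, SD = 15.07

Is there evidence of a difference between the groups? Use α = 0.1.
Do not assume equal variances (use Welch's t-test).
Welch's two-sample t-test:
H₀: μ₁ = μ₂
H₁: μ₁ ≠ μ₂
s₁²/n₁ = 12.49²/38 = 4.1053,  s₂²/n₂ = 15.07²/31 = 7.3260
SE = √(s₁²/n₁ + s₂²/n₂) = √(4.1053 + 7.3260) = 3.3810
df (Welch-Satterthwaite) = (s₁²/n₁ + s₂²/n₂)² / [(s₁²/n₁)²/(n₁-1) + (s₂²/n₂)²/(n₂-1)] ≈ 58.22
t = (x̄₁ - x̄₂) / SE = (55.57 - 59.58) / 3.3810 = -4.01 / 3.3810 = -1.186
p-value = 0.2404

Since p-value > α = 0.1, we fail to reject H₀.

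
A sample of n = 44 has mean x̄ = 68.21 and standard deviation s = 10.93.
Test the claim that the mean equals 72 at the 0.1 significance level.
One-sample t-test:
H₀: μ = 72
H₁: μ ≠ 72
df = n - 1 = 43
t = (x̄ - μ₀) / (s/√n) = (68.21 - 72) / (10.93/√44) = -2.300
p-value = 0.0264

Since p-value < α = 0.1, we reject H₀.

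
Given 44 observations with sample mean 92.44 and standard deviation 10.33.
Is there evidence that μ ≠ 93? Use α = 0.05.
One-sample t-test:
H₀: μ = 93
H₁: μ ≠ 93
df = n - 1 = 43
t = (x̄ - μ₀) / (s/√n) = (92.44 - 93) / (10.33/√44) = -0.360
p-value = 0.7209

Since p-value > α = 0.05, we fail to reject H₀.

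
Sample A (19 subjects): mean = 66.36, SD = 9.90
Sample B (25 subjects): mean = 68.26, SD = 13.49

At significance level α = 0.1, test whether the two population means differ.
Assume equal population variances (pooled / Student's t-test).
Student's two-sample t-test (equal variances):
H₀: μ₁ = μ₂
H₁: μ₁ ≠ μ₂
df = n₁ + n₂ - 2 = 42
Pooled variance s_p² = [(n₁-1)s₁² + (n₂-1)s₂²] / (n₁ + n₂ - 2) = [(18)(9.90²) + (24)(13.49²)] / 42 = 145.9929
SE = √(s_p²(1/n₁ + 1/n₂)) = √(145.9929 × (1/19 + 1/25)) = 3.6774
t = (x̄₁ - x̄₂) / SE = (66.36 - 68.26) / 3.6774 = -1.90 / 3.6774 = -0.517
p-value = 0.6081

Since p-value > α = 0.1, we fail to reject H₀.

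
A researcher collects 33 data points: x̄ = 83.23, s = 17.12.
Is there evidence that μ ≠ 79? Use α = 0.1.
One-sample t-test:
H₀: μ = 79
H₁: μ ≠ 79
df = n - 1 = 32
t = (x̄ - μ₀) / (s/√n) = (83.23 - 79) / (17.12/√33) = 1.419
p-value = 0.1655

Since p-value > α = 0.1, we fail to reject H₀.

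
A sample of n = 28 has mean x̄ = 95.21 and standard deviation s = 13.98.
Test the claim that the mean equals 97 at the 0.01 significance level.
One-sample t-test:
H₀: μ = 97
H₁: μ ≠ 97
df = n - 1 = 27
t = (x̄ - μ₀) / (s/√n) = (95.21 - 97) / (13.98/√28) = -0.678
p-value = 0.5038

Since p-value > α = 0.01, we fail to reject H₀.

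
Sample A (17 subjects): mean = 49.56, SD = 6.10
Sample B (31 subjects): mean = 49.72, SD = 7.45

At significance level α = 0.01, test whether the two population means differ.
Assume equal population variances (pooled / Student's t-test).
Student's two-sample t-test (equal variances):
H₀: μ₁ = μ₂
H₁: μ₁ ≠ μ₂
df = n₁ + n₂ - 2 = 46
Pooled variance s_p² = [(n₁-1)s₁² + (n₂-1)s₂²] / (n₁ + n₂ - 2) = [(16)(6.10²) + (30)(7.45²)] / 46 = 49.1399
SE = √(s_p²(1/n₁ + 1/n₂)) = √(49.1399 × (1/17 + 1/31)) = 2.1156
t = (x̄₁ - x̄₂) / SE = (49.56 - 49.72) / 2.1156 = -0.16 / 2.1156 = -0.076
p-value = 0.9400

Since p-value > α = 0.01, we fail to reject H₀.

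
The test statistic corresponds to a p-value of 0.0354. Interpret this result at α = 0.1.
Since p = 0.0354 < α = 0.1, reject H₀.
There is sufficient evidence to reject the null hypothesis; the result is statistically significant at the 0.1 level.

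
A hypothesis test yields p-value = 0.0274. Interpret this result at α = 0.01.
Since p = 0.0274 > α = 0.01, fail to reject H₀.
There is insufficient evidence to reject the null hypothesis; the result is not statistically significant at the 0.01 level.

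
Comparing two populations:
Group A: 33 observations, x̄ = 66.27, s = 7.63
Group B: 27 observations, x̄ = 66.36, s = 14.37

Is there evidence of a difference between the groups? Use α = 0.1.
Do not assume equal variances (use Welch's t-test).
Welch's two-sample t-test:
H₀: μ₁ = μ₂
H₁: μ₁ ≠ μ₂
s₁²/n₁ = 7.63²/33 = 1.7641,  s₂²/n₂ = 14.37²/27 = 7.6480
SE = √(s₁²/n₁ + s₂²/n₂) = √(1.7641 + 7.6480) = 3.0679
df (Welch-Satterthwaite) = (s₁²/n₁ + s₂²/n₂)² / [(s₁²/n₁)²/(n₁-1) + (s₂²/n₂)²/(n₂-1)] ≈ 37.75
t = (x̄₁ - x̄₂) / SE = (66.27 - 66.36) / 3.0679 = -0.09 / 3.0679 = -0.029
p-value = 0.9768

Since p-value > α = 0.1, we fail to reject H₀.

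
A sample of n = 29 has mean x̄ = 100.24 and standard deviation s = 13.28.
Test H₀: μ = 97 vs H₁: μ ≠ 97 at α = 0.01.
One-sample t-test:
H₀: μ = 97
H₁: μ ≠ 97
df = n - 1 = 28
t = (x̄ - μ₀) / (s/√n) = (100.24 - 97) / (13.28/√29) = 1.314
p-value = 0.1996

Since p-value > α = 0.01, we fail to reject H₀.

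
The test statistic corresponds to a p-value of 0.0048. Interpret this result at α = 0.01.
Since p = 0.0048 < α = 0.01, reject H₀.
There is sufficient evidence to reject the null hypothesis; the result is statistically significant at the 0.01 level.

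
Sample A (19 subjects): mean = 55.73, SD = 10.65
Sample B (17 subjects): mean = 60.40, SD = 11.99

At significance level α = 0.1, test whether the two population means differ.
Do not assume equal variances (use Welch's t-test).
Welch's two-sample t-test:
H₀: μ₁ = μ₂
H₁: μ₁ ≠ μ₂
s₁²/n₁ = 10.65²/19 = 5.9696,  s₂²/n₂ = 11.99²/17 = 8.4565
SE = √(s₁²/n₁ + s₂²/n₂) = √(5.9696 + 8.4565) = 3.7982
df (Welch-Satterthwaite) = (s₁²/n₁ + s₂²/n₂)² / [(s₁²/n₁)²/(n₁-1) + (s₂²/n₂)²/(n₂-1)] ≈ 32.27
t = (x̄₁ - x̄₂) / SE = (55.73 - 60.40) / 3.7982 = -4.67 / 3.7982 = -1.230
p-value = 0.2278

Since p-value > α = 0.1, we fail to reject H₀.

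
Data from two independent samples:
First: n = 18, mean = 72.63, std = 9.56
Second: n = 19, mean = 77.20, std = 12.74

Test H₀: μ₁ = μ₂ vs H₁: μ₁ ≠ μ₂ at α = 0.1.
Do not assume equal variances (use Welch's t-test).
Welch's two-sample t-test:
H₀: μ₁ = μ₂
H₁: μ₁ ≠ μ₂
s₁²/n₁ = 9.56²/18 = 5.0774,  s₂²/n₂ = 12.74²/19 = 8.5425
SE = √(s₁²/n₁ + s₂²/n₂) = √(5.0774 + 8.5425) = 3.6905
df (Welch-Satterthwaite) = (s₁²/n₁ + s₂²/n₂)² / [(s₁²/n₁)²/(n₁-1) + (s₂²/n₂)²/(n₂-1)] ≈ 33.30
t = (x̄₁ - x̄₂) / SE = (72.63 - 77.20) / 3.6905 = -4.57 / 3.6905 = -1.238
p-value = 0.2243

Since p-value > α = 0.1, we fail to reject H₀.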